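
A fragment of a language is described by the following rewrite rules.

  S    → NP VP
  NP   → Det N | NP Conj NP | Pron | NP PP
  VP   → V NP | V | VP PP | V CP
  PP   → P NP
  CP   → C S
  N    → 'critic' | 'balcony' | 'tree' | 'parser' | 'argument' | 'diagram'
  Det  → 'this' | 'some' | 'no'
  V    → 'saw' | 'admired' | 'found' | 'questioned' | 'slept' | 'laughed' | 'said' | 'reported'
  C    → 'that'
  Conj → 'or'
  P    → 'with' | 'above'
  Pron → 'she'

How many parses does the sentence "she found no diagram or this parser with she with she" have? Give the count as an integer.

Two of the 9 distinct bracketings:
[S [NP [Pron she]] [VP [V found] [NP [NP [Det no] [N diagram]] [Conj or] [NP [NP [Det this] [N parser]] [PP [P with] [NP [NP [Pron she]] [PP [P with] [NP [Pron she]]]]]]]]]
[S [NP [Pron she]] [VP [V found] [NP [NP [Det no] [N diagram]] [Conj or] [NP [NP [NP [Det this] [N parser]] [PP [P with] [NP [Pron she]]]] [PP [P with] [NP [Pron she]]]]]]]
The trees differ in how a recursive rule is bracketed over the same span.

9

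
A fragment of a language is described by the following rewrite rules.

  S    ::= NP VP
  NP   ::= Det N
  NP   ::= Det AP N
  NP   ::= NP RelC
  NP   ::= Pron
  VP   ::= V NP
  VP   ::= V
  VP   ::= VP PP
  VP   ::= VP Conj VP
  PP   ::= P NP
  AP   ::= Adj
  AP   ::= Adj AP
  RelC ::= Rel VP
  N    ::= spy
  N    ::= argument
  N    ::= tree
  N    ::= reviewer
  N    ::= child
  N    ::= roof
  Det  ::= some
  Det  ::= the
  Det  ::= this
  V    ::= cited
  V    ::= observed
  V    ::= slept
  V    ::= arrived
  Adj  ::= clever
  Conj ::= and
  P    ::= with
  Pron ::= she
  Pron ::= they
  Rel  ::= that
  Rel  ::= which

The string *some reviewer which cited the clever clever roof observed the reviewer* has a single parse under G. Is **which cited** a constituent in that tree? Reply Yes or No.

No

[S [NP [NP [Det some] [N reviewer]] [RelC [Rel which] [VP [V cited] [NP [Det the] [AP [Adj clever] [AP [Adj clever]]] [N roof]]]]] [VP [V observed] [NP [Det the] [N reviewer]]]]
The smallest constituent containing 'which cited' is the RelC spanning 'which cited the clever clever roof'; no single node in the tree dominates exactly the given words.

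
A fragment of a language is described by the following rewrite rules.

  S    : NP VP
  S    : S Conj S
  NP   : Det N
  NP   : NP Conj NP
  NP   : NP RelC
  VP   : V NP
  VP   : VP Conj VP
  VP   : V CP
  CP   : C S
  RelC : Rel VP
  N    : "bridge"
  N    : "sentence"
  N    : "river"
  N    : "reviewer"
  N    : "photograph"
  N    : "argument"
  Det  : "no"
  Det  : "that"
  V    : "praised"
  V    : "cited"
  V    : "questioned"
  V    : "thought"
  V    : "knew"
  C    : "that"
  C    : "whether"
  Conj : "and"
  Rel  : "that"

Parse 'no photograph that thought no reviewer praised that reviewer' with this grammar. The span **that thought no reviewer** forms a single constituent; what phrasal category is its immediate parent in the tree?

NP

S
  NP
    NP
      Det: no
      N: photograph
    RelC
      Rel: that
      VP
        V: thought
        NP
          Det: no
          N: reviewer
  VP
    V: praised
    NP
      Det: that
      N: reviewer
The span 'that thought no reviewer' is the RelC node built by RelC → Rel VP.
Its mother is the NP built by NP → NP RelC.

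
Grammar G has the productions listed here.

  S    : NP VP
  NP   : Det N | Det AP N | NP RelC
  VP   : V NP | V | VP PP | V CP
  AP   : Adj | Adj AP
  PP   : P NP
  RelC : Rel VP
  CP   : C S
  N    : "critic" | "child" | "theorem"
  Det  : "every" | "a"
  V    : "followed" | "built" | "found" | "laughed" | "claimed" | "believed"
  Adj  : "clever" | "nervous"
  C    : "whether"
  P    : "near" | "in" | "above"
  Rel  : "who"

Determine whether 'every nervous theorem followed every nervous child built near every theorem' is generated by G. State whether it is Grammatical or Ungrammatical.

Ungrammatical

For S → NP VP, the only prefix that parses as NP is 'every nervous theorem', but the remainder 'followed every nervous child built near every theorem' is not a VP under these rules.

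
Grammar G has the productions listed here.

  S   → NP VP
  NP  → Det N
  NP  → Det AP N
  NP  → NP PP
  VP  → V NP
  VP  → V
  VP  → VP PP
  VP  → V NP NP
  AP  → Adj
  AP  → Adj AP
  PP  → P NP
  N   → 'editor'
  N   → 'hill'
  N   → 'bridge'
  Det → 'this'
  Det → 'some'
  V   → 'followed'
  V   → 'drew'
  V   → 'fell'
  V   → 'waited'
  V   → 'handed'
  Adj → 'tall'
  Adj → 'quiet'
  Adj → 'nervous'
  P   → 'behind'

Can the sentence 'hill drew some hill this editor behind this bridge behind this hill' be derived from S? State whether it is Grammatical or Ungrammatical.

For S → NP VP, no prefix of the string parses as an NP.

Ungrammatical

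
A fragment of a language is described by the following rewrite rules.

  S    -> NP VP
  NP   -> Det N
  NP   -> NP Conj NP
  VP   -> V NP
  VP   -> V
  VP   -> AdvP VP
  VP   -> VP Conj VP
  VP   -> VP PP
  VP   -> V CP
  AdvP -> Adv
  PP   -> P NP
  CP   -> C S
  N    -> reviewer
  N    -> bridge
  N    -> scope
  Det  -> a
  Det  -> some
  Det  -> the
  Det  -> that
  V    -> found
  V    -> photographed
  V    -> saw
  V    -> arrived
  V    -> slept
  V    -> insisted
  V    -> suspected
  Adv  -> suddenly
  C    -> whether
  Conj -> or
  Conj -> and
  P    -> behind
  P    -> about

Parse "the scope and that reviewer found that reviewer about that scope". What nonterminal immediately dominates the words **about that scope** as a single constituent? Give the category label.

PP

S
  NP
    NP
      Det: the
      N: scope
    Conj: and
    NP
      Det: that
      N: reviewer
  VP
    VP
      V: found
      NP
        Det: that
        N: reviewer
    PP
      P: about
      NP
        Det: that
        N: scope
The span 'about that scope' is the PP node built by PP → P NP.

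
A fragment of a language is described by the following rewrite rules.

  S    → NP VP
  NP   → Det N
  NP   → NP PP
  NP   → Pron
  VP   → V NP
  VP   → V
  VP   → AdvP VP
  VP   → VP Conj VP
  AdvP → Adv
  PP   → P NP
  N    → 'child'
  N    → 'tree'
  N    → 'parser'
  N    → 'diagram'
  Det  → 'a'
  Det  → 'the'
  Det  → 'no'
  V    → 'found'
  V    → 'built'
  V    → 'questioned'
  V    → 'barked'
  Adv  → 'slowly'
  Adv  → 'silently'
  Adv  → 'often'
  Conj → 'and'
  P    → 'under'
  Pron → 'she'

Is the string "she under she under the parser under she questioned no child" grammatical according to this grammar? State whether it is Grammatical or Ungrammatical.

Grammatical

S
  NP
    NP
      Pron: she
    PP
      P: under
      NP
        NP
          Pron: she
        PP
          P: under
          NP
            NP
              Det: the
              N: parser
            PP
              P: under
              NP
                Pron: she
  VP
    V: questioned
    NP
      Det: no
      N: child
The bracketing above is licensed at every node by one of the given productions, with S at the root.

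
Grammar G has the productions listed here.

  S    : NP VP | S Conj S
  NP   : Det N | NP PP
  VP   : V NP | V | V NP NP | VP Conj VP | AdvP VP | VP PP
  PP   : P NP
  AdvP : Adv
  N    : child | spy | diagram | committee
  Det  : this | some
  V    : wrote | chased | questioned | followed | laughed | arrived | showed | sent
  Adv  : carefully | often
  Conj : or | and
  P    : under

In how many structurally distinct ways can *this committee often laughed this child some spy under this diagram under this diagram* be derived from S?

Two of the 9 distinct bracketings:
[S [NP [Det this] [N committee]] [VP [AdvP [Adv often]] [VP [V laughed] [NP [Det this] [N child]] [NP [NP [Det some] [N spy]] [PP [P under] [NP [NP [Det this] [N diagram]] [PP [P under] [NP [Det this] [N diagram]]]]]]]]]
[S [NP [Det this] [N committee]] [VP [AdvP [Adv often]] [VP [V laughed] [NP [Det this] [N child]] [NP [NP [NP [Det some] [N spy]] [PP [P under] [NP [Det this] [N diagram]]]] [PP [P under] [NP [Det this] [N diagram]]]]]]]
The trees differ in how a recursive rule is bracketed over the same span.

9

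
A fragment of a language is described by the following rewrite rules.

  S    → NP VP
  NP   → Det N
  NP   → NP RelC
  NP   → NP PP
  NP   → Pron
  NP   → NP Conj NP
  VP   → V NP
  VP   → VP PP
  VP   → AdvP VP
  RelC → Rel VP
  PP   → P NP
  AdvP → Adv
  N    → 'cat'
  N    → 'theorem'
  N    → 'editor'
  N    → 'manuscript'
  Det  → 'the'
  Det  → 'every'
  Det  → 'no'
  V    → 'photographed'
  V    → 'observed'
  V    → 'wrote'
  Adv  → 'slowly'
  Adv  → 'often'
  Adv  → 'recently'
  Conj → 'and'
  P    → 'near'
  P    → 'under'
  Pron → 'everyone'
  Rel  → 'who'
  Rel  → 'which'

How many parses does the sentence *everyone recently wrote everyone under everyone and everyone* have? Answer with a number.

4

Two of the 4 distinct bracketings:
[S [NP [Pron everyone]] [VP [VP [AdvP [Adv recently]] [VP [V wrote] [NP [Pron everyone]]]] [PP [P under] [NP [NP [Pron everyone]] [Conj and] [NP [Pron everyone]]]]]]
[S [NP [Pron everyone]] [VP [AdvP [Adv recently]] [VP [V wrote] [NP [NP [Pron everyone]] [PP [P under] [NP [NP [Pron everyone]] [Conj and] [NP [Pron everyone]]]]]]]]
The difference turns on whether NP → NP PP is used at the relevant span, versus an alternative expansion of NP.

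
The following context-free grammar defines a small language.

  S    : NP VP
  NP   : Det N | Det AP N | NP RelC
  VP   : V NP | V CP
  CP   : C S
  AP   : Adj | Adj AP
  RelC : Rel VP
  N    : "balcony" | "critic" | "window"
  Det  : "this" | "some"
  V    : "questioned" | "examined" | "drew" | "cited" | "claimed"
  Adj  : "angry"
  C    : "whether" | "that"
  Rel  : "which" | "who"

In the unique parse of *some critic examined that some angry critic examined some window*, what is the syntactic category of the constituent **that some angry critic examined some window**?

CP

[S [NP [Det some] [N critic]] [VP [V examined] [CP [C that] [S [NP [Det some] [AP [Adj angry]] [N critic]] [VP [V examined] [NP [Det some] [N window]]]]]]]
The span 'that some angry critic examined some window' is the CP node built by CP → C S.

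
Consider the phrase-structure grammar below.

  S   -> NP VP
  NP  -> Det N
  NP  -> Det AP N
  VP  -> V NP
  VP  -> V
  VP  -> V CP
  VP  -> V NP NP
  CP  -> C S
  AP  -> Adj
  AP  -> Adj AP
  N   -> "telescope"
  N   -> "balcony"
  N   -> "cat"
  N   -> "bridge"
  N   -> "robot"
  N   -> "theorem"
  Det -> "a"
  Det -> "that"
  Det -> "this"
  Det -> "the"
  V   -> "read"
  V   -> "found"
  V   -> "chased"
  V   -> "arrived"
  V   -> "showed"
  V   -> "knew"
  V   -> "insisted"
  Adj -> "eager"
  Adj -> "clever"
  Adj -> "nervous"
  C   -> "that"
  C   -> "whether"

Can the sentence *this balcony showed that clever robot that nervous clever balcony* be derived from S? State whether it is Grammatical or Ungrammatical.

S
  NP
    Det: this
    N: balcony
  VP
    V: showed
    NP
      Det: that
      AP
        Adj: clever
      N: robot
    NP
      Det: that
      AP
        Adj: nervous
        AP
          Adj: clever
      N: balcony
The bracketing above is licensed at every node by one of the given productions, with S at the root.

Grammatical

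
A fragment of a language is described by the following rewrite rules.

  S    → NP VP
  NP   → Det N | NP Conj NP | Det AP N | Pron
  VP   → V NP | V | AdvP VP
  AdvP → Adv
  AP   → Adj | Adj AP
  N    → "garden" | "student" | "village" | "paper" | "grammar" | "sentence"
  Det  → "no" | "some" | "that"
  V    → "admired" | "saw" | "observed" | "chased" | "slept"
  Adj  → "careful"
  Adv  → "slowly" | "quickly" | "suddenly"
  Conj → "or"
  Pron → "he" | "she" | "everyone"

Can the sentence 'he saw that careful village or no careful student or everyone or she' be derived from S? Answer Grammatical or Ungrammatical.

Grammatical

S
  NP
    Pron: he
  VP
    V: saw
    NP
      NP
        Det: that
        AP
          Adj: careful
        N: village
      Conj: or
      NP
        NP
          Det: no
          AP
            Adj: careful
          N: student
        Conj: or
        NP
          NP
            Pron: everyone
          Conj: or
          NP
            Pron: she
Each bracket corresponds to one application of a listed rule, so the string is derivable from S.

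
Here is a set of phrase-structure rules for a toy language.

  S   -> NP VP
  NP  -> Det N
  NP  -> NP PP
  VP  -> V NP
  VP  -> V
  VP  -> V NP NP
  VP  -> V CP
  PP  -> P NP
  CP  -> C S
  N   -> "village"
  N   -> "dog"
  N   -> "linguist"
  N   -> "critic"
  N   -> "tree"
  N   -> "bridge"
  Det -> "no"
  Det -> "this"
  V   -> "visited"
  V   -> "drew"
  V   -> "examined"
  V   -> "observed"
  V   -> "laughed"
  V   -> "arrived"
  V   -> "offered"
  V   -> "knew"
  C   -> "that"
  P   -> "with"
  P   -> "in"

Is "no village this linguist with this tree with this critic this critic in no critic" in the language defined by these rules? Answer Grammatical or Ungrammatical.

Ungrammatical

For S → NP VP, the only prefix that parses as NP is 'no village', but the remainder 'this linguist with this tree with this critic this critic in no critic' is not a VP under these rules.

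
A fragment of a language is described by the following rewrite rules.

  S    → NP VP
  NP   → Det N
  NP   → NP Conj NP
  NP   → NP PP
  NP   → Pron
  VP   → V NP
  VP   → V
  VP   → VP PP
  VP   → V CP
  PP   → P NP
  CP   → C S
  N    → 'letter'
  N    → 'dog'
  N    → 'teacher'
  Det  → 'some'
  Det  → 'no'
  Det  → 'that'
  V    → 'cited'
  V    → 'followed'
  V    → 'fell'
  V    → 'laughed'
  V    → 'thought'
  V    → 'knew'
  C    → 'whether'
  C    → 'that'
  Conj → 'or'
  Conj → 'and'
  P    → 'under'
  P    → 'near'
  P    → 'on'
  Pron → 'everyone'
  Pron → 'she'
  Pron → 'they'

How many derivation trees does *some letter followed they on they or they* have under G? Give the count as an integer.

Two of the 3 distinct bracketings:
[S [NP [Det some] [N letter]] [VP [V followed] [NP [NP [NP [Pron they]] [PP [P on] [NP [Pron they]]]] [Conj or] [NP [Pron they]]]]]
[S [NP [Det some] [N letter]] [VP [V followed] [NP [NP [Pron they]] [PP [P on] [NP [NP [Pron they]] [Conj or] [NP [Pron they]]]]]]]
The trees differ in how a recursive rule is bracketed over the same span.

3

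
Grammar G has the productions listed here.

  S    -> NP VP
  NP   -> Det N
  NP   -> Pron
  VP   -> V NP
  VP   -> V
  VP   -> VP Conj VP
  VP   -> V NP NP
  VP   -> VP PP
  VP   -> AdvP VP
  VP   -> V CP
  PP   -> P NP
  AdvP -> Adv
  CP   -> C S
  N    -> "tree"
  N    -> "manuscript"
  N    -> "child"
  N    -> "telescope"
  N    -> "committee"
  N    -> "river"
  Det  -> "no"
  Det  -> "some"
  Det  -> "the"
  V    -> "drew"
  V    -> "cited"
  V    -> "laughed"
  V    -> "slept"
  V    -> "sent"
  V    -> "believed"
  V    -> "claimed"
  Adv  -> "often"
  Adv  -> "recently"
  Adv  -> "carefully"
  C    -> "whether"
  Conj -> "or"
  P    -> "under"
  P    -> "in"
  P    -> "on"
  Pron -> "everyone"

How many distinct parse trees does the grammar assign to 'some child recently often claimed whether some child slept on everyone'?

4

Two of the 4 distinct bracketings:
[S [NP [Det some] [N child]] [VP [VP [AdvP [Adv recently]] [VP [AdvP [Adv often]] [VP [V claimed] [CP [C whether] [S [NP [Det some] [N child]] [VP [V slept]]]]]]] [PP [P on] [NP [Pron everyone]]]]]
[S [NP [Det some] [N child]] [VP [AdvP [Adv recently]] [VP [VP [AdvP [Adv often]] [VP [V claimed] [CP [C whether] [S [NP [Det some] [N child]] [VP [V slept]]]]]] [PP [P on] [NP [Pron everyone]]]]]]
The trees differ in how a recursive rule is bracketed over the same span.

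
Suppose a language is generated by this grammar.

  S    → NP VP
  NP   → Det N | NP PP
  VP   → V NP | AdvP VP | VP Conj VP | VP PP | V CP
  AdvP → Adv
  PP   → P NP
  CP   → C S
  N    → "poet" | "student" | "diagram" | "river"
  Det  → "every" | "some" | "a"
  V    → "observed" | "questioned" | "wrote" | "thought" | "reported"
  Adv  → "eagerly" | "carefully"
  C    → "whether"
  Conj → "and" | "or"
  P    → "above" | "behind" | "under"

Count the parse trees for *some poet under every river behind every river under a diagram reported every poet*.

5

Two of the 5 distinct bracketings:
[S [NP [NP [Det some] [N poet]] [PP [P under] [NP [NP [Det every] [N river]] [PP [P behind] [NP [NP [Det every] [N river]] [PP [P under] [NP [Det a] [N diagram]]]]]]]] [VP [V reported] [NP [Det every] [N poet]]]]
[S [NP [NP [Det some] [N poet]] [PP [P under] [NP [NP [NP [Det every] [N river]] [PP [P behind] [NP [Det every] [N river]]]] [PP [P under] [NP [Det a] [N diagram]]]]]] [VP [V reported] [NP [Det every] [N poet]]]]
The trees differ in how a recursive rule is bracketed over the same span.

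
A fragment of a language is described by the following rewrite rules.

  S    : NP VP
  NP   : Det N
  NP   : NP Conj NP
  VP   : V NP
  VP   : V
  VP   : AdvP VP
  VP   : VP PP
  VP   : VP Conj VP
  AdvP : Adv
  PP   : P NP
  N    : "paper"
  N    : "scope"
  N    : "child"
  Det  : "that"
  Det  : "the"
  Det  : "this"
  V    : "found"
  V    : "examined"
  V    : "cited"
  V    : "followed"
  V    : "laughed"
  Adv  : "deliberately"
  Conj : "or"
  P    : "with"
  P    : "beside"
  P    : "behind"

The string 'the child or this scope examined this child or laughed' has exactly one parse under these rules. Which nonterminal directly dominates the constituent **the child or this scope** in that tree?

[S [NP [NP [Det the] [N child]] [Conj or] [NP [Det this] [N scope]]] [VP [VP [V examined] [NP [Det this] [N child]]] [Conj or] [VP [V laughed]]]]
The span 'the child or this scope' is the NP node built by NP → NP Conj NP.
Its mother is the S built by S → NP VP.

S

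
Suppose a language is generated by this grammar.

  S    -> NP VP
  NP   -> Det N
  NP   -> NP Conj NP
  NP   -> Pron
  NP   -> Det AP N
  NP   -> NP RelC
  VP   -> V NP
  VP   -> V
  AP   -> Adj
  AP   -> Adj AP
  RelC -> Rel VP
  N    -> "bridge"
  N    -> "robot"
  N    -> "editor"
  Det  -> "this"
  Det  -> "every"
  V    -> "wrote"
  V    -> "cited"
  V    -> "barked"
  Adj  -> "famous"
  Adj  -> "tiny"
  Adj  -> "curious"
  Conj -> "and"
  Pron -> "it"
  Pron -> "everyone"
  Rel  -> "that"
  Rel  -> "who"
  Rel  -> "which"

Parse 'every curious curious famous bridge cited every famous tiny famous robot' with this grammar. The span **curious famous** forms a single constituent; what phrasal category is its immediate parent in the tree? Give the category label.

S
  NP
    Det: every
    AP
      Adj: curious
      AP
        Adj: curious
        AP
          Adj: famous
    N: bridge
  VP
    V: cited
    NP
      Det: every
      AP
        Adj: famous
        AP
          Adj: tiny
          AP
            Adj: famous
      N: robot
The span 'curious famous' is the AP node built by AP → Adj AP.
Its mother is the AP built by AP → Adj AP.

AP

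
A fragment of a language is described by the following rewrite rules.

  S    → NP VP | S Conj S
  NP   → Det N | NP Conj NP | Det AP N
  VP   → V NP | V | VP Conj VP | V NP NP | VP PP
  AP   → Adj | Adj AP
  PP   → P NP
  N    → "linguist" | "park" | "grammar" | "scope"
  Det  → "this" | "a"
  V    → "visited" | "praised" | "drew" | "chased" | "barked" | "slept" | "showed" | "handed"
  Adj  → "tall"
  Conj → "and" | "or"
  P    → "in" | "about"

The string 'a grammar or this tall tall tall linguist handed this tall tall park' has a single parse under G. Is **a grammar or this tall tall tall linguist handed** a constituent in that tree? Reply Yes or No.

No

[S [NP [NP [Det a] [N grammar]] [Conj or] [NP [Det this] [AP [Adj tall] [AP [Adj tall] [AP [Adj tall]]]] [N linguist]]] [VP [V handed] [NP [Det this] [AP [Adj tall] [AP [Adj tall]]] [N park]]]]
The smallest constituent containing 'a grammar or this tall tall tall linguist handed' is the S spanning 'a grammar or this tall tall tall linguist handed this tall tall park'; no single node in the tree dominates exactly the given words.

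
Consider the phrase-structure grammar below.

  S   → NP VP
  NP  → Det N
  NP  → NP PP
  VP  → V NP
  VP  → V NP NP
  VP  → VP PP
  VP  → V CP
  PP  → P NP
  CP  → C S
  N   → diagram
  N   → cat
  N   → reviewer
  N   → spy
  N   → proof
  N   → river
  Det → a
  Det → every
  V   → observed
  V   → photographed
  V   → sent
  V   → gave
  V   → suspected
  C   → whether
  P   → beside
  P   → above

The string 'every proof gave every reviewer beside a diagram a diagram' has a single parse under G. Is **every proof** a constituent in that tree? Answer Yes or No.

[S [NP [Det every] [N proof]] [VP [V gave] [NP [NP [Det every] [N reviewer]] [PP [P beside] [NP [Det a] [N diagram]]]] [NP [Det a] [N diagram]]]]
The words 'every proof' are exhaustively dominated by a single NP node (built by NP → Det N), so they form a constituent.

Yes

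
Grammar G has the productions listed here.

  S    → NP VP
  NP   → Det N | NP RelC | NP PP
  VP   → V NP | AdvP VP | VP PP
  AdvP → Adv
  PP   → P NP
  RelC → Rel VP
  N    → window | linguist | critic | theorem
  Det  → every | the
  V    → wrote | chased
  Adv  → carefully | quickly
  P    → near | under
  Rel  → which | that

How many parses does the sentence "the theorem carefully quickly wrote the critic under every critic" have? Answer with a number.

Two of the 4 distinct bracketings:
[S [NP [Det the] [N theorem]] [VP [AdvP [Adv carefully]] [VP [AdvP [Adv quickly]] [VP [V wrote] [NP [NP [Det the] [N critic]] [PP [P under] [NP [Det every] [N critic]]]]]]]]
[S [NP [Det the] [N theorem]] [VP [AdvP [Adv carefully]] [VP [AdvP [Adv quickly]] [VP [VP [V wrote] [NP [Det the] [N critic]]] [PP [P under] [NP [Det every] [N critic]]]]]]]
The difference turns on whether NP → NP PP is used at the relevant span, versus an alternative expansion of NP.

4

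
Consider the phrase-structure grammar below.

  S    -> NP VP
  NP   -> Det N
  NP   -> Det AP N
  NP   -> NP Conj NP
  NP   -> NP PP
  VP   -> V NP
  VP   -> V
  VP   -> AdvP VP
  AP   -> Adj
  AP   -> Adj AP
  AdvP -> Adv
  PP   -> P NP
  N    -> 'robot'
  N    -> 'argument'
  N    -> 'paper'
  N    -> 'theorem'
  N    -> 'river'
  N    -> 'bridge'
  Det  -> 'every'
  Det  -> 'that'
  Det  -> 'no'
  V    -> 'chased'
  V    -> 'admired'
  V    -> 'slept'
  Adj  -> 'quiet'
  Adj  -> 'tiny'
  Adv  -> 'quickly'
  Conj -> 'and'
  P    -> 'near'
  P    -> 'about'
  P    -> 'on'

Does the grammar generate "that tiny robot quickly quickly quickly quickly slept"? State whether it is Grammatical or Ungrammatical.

S
  NP
    Det: that
    AP
      Adj: tiny
    N: robot
  VP
    AdvP
      Adv: quickly
    VP
      AdvP
        Adv: quickly
      VP
        AdvP
          Adv: quickly
        VP
          AdvP
            Adv: quickly
          VP
            V: slept
Every word is introduced by a lexical rule and the phrasal rules combine the resulting categories into a single S.

Grammatical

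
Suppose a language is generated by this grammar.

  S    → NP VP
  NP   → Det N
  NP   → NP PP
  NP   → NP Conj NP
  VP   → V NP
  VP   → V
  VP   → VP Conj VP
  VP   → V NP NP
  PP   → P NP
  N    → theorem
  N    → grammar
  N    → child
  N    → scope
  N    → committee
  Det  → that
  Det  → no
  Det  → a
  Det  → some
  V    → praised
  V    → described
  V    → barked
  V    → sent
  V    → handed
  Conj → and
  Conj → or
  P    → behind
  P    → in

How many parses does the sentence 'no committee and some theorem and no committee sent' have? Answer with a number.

The two bracketings:
[S [NP [NP [Det no] [N committee]] [Conj and] [NP [NP [Det some] [N theorem]] [Conj and] [NP [Det no] [N committee]]]] [VP [V sent]]]
[S [NP [NP [NP [Det no] [N committee]] [Conj and] [NP [Det some] [N theorem]]] [Conj and] [NP [Det no] [N committee]]] [VP [V sent]]]
The trees differ in how a recursive rule is bracketed over the same span.

2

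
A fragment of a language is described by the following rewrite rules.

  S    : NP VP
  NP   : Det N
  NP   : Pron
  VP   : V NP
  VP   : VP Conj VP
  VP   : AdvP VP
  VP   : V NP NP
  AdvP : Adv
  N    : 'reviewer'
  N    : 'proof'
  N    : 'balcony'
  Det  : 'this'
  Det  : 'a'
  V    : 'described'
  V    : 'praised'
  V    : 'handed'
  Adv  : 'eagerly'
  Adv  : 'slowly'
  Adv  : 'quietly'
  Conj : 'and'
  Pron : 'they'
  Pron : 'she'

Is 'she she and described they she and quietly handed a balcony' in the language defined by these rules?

Ungrammatical

For S → NP VP, the only prefix that parses as NP is 'she', but the remainder 'she and described they she and quietly handed a balcony' is not a VP under these rules.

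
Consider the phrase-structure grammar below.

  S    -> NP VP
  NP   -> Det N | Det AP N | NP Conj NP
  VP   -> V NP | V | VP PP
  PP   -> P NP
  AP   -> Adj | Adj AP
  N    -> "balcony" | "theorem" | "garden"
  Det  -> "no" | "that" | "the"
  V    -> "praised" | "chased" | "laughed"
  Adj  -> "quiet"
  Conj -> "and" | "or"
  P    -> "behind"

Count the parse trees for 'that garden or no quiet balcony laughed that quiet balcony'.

[S [NP [NP [Det that] [N garden]] [Conj or] [NP [Det no] [AP [Adj quiet]] [N balcony]]] [VP [V laughed] [NP [Det that] [AP [Adj quiet]] [N balcony]]]]
No rule offers an alternative attachment or grouping for any span, so this is the only derivation.

1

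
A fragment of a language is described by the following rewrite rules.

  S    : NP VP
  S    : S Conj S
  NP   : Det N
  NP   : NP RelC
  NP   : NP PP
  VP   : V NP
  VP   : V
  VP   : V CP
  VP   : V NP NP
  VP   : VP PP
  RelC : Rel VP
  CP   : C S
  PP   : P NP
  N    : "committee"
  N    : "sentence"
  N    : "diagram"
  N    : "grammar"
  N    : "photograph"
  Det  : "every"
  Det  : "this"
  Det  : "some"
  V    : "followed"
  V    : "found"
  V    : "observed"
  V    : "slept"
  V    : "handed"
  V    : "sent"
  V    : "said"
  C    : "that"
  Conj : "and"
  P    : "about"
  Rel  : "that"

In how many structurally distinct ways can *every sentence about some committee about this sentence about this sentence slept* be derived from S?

5

Two of the 5 distinct bracketings:
[S [NP [NP [Det every] [N sentence]] [PP [P about] [NP [NP [Det some] [N committee]] [PP [P about] [NP [NP [Det this] [N sentence]] [PP [P about] [NP [Det this] [N sentence]]]]]]]] [VP [V slept]]]
[S [NP [NP [Det every] [N sentence]] [PP [P about] [NP [NP [NP [Det some] [N committee]] [PP [P about] [NP [Det this] [N sentence]]]] [PP [P about] [NP [Det this] [N sentence]]]]]] [VP [V slept]]]
The trees differ in how a recursive rule is bracketed over the same span.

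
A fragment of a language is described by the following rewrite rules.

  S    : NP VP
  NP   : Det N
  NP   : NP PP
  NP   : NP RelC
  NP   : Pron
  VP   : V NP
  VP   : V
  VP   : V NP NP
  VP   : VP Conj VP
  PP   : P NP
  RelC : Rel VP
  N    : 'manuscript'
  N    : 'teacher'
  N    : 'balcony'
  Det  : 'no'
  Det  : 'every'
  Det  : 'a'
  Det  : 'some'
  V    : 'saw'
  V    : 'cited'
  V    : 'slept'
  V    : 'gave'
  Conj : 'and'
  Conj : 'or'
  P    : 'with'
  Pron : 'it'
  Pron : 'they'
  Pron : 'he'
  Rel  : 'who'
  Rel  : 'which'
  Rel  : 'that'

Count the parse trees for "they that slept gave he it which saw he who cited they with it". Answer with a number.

7

Two of the 7 distinct bracketings:
[S [NP [NP [Pron they]] [RelC [Rel that] [VP [V slept]]]] [VP [V gave] [NP [Pron he]] [NP [NP [NP [Pron it]] [RelC [Rel which] [VP [V saw] [NP [NP [Pron he]] [RelC [Rel who] [VP [V cited] [NP [Pron they]]]]]]]] [PP [P with] [NP [Pron it]]]]]]
[S [NP [NP [Pron they]] [RelC [Rel that] [VP [V slept]]]] [VP [V gave] [NP [Pron he]] [NP [NP [NP [Pron it]] [RelC [Rel which] [VP [V saw] [NP [NP [Pron he]] [RelC [Rel who] [VP [V cited]]]] [NP [Pron they]]]]] [PP [P with] [NP [Pron it]]]]]]
The difference turns on whether VP → V NP is used at the relevant span, versus an alternative expansion of VP.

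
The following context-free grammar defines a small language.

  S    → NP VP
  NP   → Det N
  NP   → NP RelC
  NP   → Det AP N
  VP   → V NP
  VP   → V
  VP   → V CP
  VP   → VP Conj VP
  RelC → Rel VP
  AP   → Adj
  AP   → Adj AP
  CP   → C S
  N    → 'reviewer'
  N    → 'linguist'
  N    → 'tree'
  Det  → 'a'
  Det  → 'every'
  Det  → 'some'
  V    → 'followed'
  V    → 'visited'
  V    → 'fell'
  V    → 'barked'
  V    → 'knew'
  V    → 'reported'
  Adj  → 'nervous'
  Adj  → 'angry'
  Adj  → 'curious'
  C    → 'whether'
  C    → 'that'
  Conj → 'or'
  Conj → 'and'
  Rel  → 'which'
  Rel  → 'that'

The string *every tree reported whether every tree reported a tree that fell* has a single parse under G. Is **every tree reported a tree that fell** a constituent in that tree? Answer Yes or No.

[S [NP [Det every] [N tree]] [VP [V reported] [CP [C whether] [S [NP [Det every] [N tree]] [VP [V reported] [NP [NP [Det a] [N tree]] [RelC [Rel that] [VP [V fell]]]]]]]]]
The words 'every tree reported a tree that fell' are exhaustively dominated by a single S node (built by S → NP VP), so they form a constituent.

Yes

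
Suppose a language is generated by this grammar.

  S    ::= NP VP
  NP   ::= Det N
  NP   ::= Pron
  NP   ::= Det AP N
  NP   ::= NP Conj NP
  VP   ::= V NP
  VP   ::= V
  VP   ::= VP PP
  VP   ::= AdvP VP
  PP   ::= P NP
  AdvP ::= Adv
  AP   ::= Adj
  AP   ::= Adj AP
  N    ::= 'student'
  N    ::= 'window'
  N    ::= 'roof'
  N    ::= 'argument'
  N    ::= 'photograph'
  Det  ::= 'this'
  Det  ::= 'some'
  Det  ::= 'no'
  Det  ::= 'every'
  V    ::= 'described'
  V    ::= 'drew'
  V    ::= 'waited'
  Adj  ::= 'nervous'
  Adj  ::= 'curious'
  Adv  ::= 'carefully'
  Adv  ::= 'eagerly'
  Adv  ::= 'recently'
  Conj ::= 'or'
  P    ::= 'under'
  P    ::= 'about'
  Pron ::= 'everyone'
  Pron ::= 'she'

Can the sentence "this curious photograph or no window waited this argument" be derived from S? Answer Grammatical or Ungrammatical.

Grammatical

S
  NP
    NP
      Det: this
      AP
        Adj: curious
      N: photograph
    Conj: or
    NP
      Det: no
      N: window
  VP
    V: waited
    NP
      Det: this
      N: argument
Each bracket corresponds to one application of a listed rule, so the string is derivable from S.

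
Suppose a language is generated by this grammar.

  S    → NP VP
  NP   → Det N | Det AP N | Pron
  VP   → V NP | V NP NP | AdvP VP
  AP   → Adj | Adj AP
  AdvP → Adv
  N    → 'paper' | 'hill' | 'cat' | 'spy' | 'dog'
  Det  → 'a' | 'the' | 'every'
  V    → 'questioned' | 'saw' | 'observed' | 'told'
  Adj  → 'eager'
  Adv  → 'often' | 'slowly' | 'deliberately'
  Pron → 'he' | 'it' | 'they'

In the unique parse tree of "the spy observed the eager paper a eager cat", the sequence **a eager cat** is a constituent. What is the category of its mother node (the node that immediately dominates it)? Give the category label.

VP

S
  NP
    Det: the
    N: spy
  VP
    V: observed
    NP
      Det: the
      AP
        Adj: eager
      N: paper
    NP
      Det: a
      AP
        Adj: eager
      N: cat
The span 'a eager cat' is the NP node built by NP → Det AP N.
Its mother is the VP built by VP → V NP NP.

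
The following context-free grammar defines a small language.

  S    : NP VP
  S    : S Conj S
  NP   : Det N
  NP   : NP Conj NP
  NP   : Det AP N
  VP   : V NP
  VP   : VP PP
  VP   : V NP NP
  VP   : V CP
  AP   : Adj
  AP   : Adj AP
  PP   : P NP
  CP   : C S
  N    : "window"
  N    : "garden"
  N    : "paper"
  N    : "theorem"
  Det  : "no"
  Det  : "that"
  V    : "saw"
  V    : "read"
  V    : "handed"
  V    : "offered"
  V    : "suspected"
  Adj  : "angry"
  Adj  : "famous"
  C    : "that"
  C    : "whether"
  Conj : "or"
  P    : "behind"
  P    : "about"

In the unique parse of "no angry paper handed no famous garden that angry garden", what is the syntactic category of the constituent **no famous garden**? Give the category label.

[S [NP [Det no] [AP [Adj angry]] [N paper]] [VP [V handed] [NP [Det no] [AP [Adj famous]] [N garden]] [NP [Det that] [AP [Adj angry]] [N garden]]]]
The span 'no famous garden' is the NP node built by NP → Det AP N.

NP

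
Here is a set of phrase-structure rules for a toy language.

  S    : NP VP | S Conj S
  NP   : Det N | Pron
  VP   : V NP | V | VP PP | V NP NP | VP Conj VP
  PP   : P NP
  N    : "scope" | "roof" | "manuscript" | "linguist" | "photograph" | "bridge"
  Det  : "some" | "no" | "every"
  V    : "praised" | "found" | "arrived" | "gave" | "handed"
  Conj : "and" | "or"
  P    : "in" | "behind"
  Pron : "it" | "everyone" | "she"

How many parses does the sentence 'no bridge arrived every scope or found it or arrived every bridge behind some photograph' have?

5

Two of the 5 distinct bracketings:
[S [NP [Det no] [N bridge]] [VP [VP [VP [V arrived] [NP [Det every] [N scope]]] [Conj or] [VP [VP [V found] [NP [Pron it]]] [Conj or] [VP [V arrived] [NP [Det every] [N bridge]]]]] [PP [P behind] [NP [Det some] [N photograph]]]]]
[S [NP [Det no] [N bridge]] [VP [VP [VP [VP [V arrived] [NP [Det every] [N scope]]] [Conj or] [VP [V found] [NP [Pron it]]]] [Conj or] [VP [V arrived] [NP [Det every] [N bridge]]]] [PP [P behind] [NP [Det some] [N photograph]]]]]
The trees differ in how a recursive rule is bracketed over the same span.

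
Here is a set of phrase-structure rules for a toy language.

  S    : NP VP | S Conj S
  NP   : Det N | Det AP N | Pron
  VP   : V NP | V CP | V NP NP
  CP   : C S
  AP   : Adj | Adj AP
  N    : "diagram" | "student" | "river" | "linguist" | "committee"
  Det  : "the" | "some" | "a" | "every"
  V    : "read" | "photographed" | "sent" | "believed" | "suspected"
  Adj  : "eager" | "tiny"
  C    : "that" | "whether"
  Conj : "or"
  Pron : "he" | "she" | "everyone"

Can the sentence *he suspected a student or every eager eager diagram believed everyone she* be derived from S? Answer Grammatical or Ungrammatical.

Grammatical

[S [S [NP [Pron he]] [VP [V suspected] [NP [Det a] [N student]]]] [Conj or] [S [NP [Det every] [AP [Adj eager] [AP [Adj eager]]] [N diagram]] [VP [V believed] [NP [Pron everyone]] [NP [Pron she]]]]]
Each bracket corresponds to one application of a listed rule, so the string is derivable from S.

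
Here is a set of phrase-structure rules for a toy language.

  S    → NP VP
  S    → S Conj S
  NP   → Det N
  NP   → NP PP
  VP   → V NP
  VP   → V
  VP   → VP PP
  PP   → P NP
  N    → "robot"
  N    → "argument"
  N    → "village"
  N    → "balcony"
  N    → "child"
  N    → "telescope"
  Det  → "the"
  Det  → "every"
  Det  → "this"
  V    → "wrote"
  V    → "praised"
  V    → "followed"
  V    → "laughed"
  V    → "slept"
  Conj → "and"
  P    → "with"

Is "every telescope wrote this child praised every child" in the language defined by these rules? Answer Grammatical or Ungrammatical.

For S → NP VP, the only prefix that parses as NP is 'every telescope', but the remainder 'wrote this child praised every child' is not a VP under these rules. The alternative S rule S → S Conj S likewise has no satisfying split.

Ungrammatical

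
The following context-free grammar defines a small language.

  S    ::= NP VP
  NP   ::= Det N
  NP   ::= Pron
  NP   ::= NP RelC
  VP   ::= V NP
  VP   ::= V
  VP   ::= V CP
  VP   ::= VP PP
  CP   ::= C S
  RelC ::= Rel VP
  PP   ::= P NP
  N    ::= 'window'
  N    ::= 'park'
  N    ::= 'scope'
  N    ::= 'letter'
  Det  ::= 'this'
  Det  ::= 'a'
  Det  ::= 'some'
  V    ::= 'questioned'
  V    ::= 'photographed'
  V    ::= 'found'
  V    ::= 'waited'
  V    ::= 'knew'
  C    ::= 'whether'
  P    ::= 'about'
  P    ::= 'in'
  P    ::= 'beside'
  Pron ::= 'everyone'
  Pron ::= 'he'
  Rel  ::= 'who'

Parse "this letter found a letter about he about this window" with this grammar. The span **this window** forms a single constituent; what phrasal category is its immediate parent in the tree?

PP

[S [NP [Det this] [N letter]] [VP [VP [VP [V found] [NP [Det a] [N letter]]] [PP [P about] [NP [Pron he]]]] [PP [P about] [NP [Det this] [N window]]]]]
The span 'this window' is the NP node built by NP → Det N.
Its mother is the PP built by PP → P NP.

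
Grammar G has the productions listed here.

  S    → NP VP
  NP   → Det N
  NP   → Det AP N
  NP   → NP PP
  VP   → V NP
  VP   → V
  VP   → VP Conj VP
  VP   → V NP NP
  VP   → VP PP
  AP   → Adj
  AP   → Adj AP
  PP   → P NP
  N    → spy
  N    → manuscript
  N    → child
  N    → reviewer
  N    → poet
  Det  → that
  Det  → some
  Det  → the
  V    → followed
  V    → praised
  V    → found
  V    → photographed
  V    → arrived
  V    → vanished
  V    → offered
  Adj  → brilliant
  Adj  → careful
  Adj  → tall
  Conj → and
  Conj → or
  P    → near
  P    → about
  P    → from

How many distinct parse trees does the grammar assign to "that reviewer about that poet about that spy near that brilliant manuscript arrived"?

5

Two of the 5 distinct bracketings:
[S [NP [NP [Det that] [N reviewer]] [PP [P about] [NP [NP [Det that] [N poet]] [PP [P about] [NP [NP [Det that] [N spy]] [PP [P near] [NP [Det that] [AP [Adj brilliant]] [N manuscript]]]]]]]] [VP [V arrived]]]
[S [NP [NP [Det that] [N reviewer]] [PP [P about] [NP [NP [NP [Det that] [N poet]] [PP [P about] [NP [Det that] [N spy]]]] [PP [P near] [NP [Det that] [AP [Adj brilliant]] [N manuscript]]]]]] [VP [V arrived]]]
The trees differ in how a recursive rule is bracketed over the same span.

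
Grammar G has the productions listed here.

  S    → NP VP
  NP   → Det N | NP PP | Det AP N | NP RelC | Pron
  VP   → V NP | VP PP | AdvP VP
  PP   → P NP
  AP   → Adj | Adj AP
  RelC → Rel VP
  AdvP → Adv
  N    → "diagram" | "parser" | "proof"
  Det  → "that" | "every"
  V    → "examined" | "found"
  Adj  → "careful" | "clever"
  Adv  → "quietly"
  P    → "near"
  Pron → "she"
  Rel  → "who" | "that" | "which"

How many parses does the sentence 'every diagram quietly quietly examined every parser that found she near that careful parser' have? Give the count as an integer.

6

Two of the 6 distinct bracketings:
[S [NP [Det every] [N diagram]] [VP [VP [AdvP [Adv quietly]] [VP [AdvP [Adv quietly]] [VP [V examined] [NP [NP [Det every] [N parser]] [RelC [Rel that] [VP [V found] [NP [Pron she]]]]]]]] [PP [P near] [NP [Det that] [AP [Adj careful]] [N parser]]]]]
[S [NP [Det every] [N diagram]] [VP [AdvP [Adv quietly]] [VP [VP [AdvP [Adv quietly]] [VP [V examined] [NP [NP [Det every] [N parser]] [RelC [Rel that] [VP [V found] [NP [Pron she]]]]]]] [PP [P near] [NP [Det that] [AP [Adj careful]] [N parser]]]]]]
The trees differ in how a recursive rule is bracketed over the same span.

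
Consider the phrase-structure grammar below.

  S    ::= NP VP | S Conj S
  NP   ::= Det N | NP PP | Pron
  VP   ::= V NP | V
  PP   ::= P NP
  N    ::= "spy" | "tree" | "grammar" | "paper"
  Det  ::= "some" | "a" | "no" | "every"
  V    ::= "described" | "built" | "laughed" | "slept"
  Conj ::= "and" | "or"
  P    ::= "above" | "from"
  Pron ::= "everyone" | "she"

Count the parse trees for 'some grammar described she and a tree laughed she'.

1

[S [S [NP [Det some] [N grammar]] [VP [V described] [NP [Pron she]]]] [Conj and] [S [NP [Det a] [N tree]] [VP [V laughed] [NP [Pron she]]]]]
No rule offers an alternative attachment or grouping for any span, so this is the only derivation.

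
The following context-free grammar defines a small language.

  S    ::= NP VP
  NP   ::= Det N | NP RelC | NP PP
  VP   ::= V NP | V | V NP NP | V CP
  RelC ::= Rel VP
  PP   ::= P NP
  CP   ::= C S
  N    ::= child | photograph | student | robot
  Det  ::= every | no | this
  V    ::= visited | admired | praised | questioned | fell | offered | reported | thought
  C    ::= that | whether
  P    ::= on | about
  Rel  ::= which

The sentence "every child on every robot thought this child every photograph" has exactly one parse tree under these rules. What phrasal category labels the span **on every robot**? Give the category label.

[S [NP [NP [Det every] [N child]] [PP [P on] [NP [Det every] [N robot]]]] [VP [V thought] [NP [Det this] [N child]] [NP [Det every] [N photograph]]]]
The span 'on every robot' is the PP node built by PP → P NP.

PP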